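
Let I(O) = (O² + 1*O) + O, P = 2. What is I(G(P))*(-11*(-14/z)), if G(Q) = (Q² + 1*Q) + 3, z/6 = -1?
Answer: -2541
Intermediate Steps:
z = -6 (z = 6*(-1) = -6)
G(Q) = 3 + Q + Q² (G(Q) = (Q² + Q) + 3 = (Q + Q²) + 3 = 3 + Q + Q²)
I(O) = O² + 2*O (I(O) = (O² + O) + O = (O + O²) + O = O² + 2*O)
I(G(P))*(-11*(-14/z)) = ((3 + 2 + 2²)*(2 + (3 + 2 + 2²)))*(-11/((-6/(-14)))) = ((3 + 2 + 4)*(2 + (3 + 2 + 4)))*(-11/((-6*(-1/14)))) = (9*(2 + 9))*(-11/3/7) = (9*11)*(-11*7/3) = 99*(-77/3) = -2541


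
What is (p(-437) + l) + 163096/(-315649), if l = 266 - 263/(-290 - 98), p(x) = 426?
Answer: 84770228343/122471812 ≈ 692.16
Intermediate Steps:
l = 103471/388 (l = 266 - 263/(-388) = 266 - 1/388*(-263) = 266 + 263/388 = 103471/388 ≈ 266.68)
(p(-437) + l) + 163096/(-315649) = (426 + 103471/388) + 163096/(-315649) = 268759/388 + 163096*(-1/315649) = 268759/388 - 163096/315649 = 84770228343/122471812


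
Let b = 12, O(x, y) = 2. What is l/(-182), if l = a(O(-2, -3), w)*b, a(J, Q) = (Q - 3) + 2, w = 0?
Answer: 6/91 ≈ 0.065934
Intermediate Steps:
a(J, Q) = -1 + Q (a(J, Q) = (-3 + Q) + 2 = -1 + Q)
l = -12 (l = (-1 + 0)*12 = -1*12 = -12)
l/(-182) = -12/(-182) = -12*(-1/182) = 6/91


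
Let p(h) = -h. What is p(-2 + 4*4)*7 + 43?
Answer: -55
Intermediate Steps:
p(-2 + 4*4)*7 + 43 = -(-2 + 4*4)*7 + 43 = -(-2 + 16)*7 + 43 = -1*14*7 + 43 = -14*7 + 43 = -98 + 43 = -55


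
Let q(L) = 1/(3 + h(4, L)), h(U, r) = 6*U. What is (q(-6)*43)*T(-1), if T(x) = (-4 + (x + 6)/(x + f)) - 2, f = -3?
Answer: -1247/108 ≈ -11.546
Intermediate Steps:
T(x) = -6 + (6 + x)/(-3 + x) (T(x) = (-4 + (x + 6)/(x - 3)) - 2 = (-4 + (6 + x)/(-3 + x)) - 2 = -6 + (6 + x)/(-3 + x))
q(L) = 1/27 (q(L) = 1/(3 + 6*4) = 1/(3 + 24) = 1/27)
(q(-6)*43)*T(-1) = ((1/27)*43)*((24 - 5*(-1))/(-3 - 1)) = 43*((24 + 5)/(-4))/27 = 43*(-1/4*29)/27 = (43/27)*(-29/4) = -1247/108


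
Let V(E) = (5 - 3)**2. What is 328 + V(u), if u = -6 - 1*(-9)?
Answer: 332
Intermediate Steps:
u = 3 (u = -6 + 9 = 3)
V(E) = 4 (V(E) = 2**2 = 4)
328 + V(u) = 328 + 4 = 332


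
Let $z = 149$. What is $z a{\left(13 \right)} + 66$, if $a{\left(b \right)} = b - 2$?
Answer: $1705$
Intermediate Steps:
$a{\left(b \right)} = -2 + b$
$z a{\left(13 \right)} + 66 = 149 \left(-2 + 13\right) + 66 = 149 \cdot 11 + 66 = 1639 + 66 = 1705$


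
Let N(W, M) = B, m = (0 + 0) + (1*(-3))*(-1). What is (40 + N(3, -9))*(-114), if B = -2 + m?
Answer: -4674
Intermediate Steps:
m = 3 (m = 0 - 3*(-1) = 0 + 3 = 3)
B = 1 (B = -2 + 3 = 1)
N(W, M) = 1
(40 + N(3, -9))*(-114) = (40 + 1)*(-114) = 41*(-114) = -4674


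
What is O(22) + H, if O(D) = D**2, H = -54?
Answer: 430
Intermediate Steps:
O(22) + H = 22**2 - 54 = 484 - 54 = 430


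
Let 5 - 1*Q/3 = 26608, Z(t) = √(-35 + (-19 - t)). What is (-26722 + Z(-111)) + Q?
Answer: -106531 + √57 ≈ -1.0652e+5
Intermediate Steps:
Z(t) = √(-54 - t)
Q = -79809 (Q = 15 - 3*26608 = 15 - 79824 = -79809)
(-26722 + Z(-111)) + Q = (-26722 + √(-54 - 1*(-111))) - 79809 = (-26722 + √(-54 + 111)) - 79809 = (-26722 + √57) - 79809 = -106531 + √57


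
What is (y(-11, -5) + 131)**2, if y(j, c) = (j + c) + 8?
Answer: 15129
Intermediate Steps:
y(j, c) = 8 + c + j (y(j, c) = (c + j) + 8 = 8 + c + j)
(y(-11, -5) + 131)**2 = ((8 - 5 - 11) + 131)**2 = (-8 + 131)**2 = 123**2 = 15129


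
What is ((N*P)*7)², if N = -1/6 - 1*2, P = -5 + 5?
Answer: 0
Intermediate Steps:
P = 0
N = -13/6 (N = -1*⅙ - 2 = -⅙ - 2 = -13/6 ≈ -2.1667)
((N*P)*7)² = (-13/6*0*7)² = (0*7)² = 0² = 0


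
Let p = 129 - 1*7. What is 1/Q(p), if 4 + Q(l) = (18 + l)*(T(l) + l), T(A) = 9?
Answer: 1/18336 ≈ 5.4537e-5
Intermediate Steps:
p = 122 (p = 129 - 7 = 122)
Q(l) = -4 + (9 + l)*(18 + l) (Q(l) = -4 + (18 + l)*(9 + l) = -4 + (9 + l)*(18 + l))
1/Q(p) = 1/(158 + 122**2 + 27*122) = 1/(158 + 14884 + 3294) = 1/18336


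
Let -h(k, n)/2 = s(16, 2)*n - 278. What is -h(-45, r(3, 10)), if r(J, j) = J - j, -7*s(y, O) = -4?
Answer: -564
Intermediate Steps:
s(y, O) = 4/7 (s(y, O) = -1/7*(-4) = 4/7)
h(k, n) = 556 - 8*n/7 (h(k, n) = -2*(4*n/7 - 278) = -2*(-278 + 4*n/7) = 556 - 8*n/7)
-h(-45, r(3, 10)) = -(556 - 8*(3 - 1*10)/7) = -(556 - 8*(3 - 10)/7) = -(556 - 8/7*(-7)) = -(556 + 8) = -1*564 = -564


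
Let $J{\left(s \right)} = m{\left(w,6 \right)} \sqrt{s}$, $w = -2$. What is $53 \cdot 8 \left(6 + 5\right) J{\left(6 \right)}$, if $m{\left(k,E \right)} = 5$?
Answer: $23320 \sqrt{6} \approx 57122.0$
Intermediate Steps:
$J{\left(s \right)} = 5 \sqrt{s}$
$53 \cdot 8 \left(6 + 5\right) J{\left(6 \right)} = 53 \cdot 8 \left(6 + 5\right) 5 \sqrt{6} = 53 \cdot 8 \cdot 11 \cdot 5 \sqrt{6} = 53 \cdot 88 \cdot 5 \sqrt{6} = 4664 \cdot 5 \sqrt{6} = 23320 \sqrt{6}$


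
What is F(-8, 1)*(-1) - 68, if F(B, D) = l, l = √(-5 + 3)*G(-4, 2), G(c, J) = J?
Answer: -68 - 2*I*√2 ≈ -68.0 - 2.8284*I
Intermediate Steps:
l = 2*I*√2 (l = √(-5 + 3)*2 = √(-2)*2 = (I*√2)*2 = 2*I*√2 ≈ 2.8284*I)
F(B, D) = 2*I*√2
F(-8, 1)*(-1) - 68 = (2*I*√2)*(-1) - 68 = -2*I*√2 - 68 = -68 - 2*I*√2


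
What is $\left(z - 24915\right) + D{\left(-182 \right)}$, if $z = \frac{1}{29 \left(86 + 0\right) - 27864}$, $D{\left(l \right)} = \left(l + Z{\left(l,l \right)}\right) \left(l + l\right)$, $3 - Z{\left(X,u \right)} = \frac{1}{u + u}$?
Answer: $\frac{1020888799}{25370} \approx 40240.0$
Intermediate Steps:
$Z{\left(X,u \right)} = 3 - \frac{1}{2 u}$ ($Z{\left(X,u \right)} = 3 - \frac{1}{u + u} = 3 - \frac{1}{2 u}$)
$D{\left(l \right)} = 2 l \left(3 + l - \frac{1}{2 l}\right)$ ($D{\left(l \right)} = \left(l + \left(3 - \frac{1}{2 l}\right)\right) \left(l + l\right) = \left(3 + l - \frac{1}{2 l}\right) 2 l = 2 l \left(3 + l - \frac{1}{2 l}\right)$)
$z = - \frac{1}{25370}$ ($z = \frac{1}{29 \cdot 86 - 27864} = \frac{1}{2494 - 27864} = \frac{1}{-25370} = - \frac{1}{25370} \approx -3.9417 \cdot 10^{-5}$)
$\left(z - 24915\right) + D{\left(-182 \right)} = \left(- \frac{1}{25370} - 24915\right) + \left(-1 + 2 \left(-182\right)^{2} + 6 \left(-182\right)\right) = - \frac{632093551}{25370} - -65155 = - \frac{632093551}{25370} + 65155 = \frac{1020888799}{25370}$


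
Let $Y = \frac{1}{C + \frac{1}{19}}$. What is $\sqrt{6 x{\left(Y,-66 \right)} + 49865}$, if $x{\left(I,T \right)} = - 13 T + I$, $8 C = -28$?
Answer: $\frac{5 \sqrt{37761929}}{131} \approx 234.54$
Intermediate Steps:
$C = - \frac{7}{2}$ ($C = \frac{1}{8} \left(-28\right) = - \frac{7}{2} \approx -3.5$)
$Y = - \frac{38}{131}$ ($Y = \frac{1}{- \frac{7}{2} + \frac{1}{19}} = \frac{1}{- \frac{131}{38}} = - \frac{38}{131} \approx -0.29008$)
$x{\left(I,T \right)} = I - 13 T$
$\sqrt{6 x{\left(Y,-66 \right)} + 49865} = \sqrt{6 \left(- \frac{38}{131} - -858\right) + 49865} = \sqrt{6 \left(- \frac{38}{131} + 858\right) + 49865} = \sqrt{6 \cdot \frac{112360}{131} + 49865} = \sqrt{\frac{674160}{131} + 49865} = \sqrt{\frac{7206475}{131}} = \frac{5 \sqrt{37761929}}{131}$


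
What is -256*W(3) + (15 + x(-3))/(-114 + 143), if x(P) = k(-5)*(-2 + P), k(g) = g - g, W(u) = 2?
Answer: -14833/29 ≈ -511.48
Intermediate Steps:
k(g) = 0
x(P) = 0 (x(P) = 0*(-2 + P) = 0)
-256*W(3) + (15 + x(-3))/(-114 + 143) = -256*2 + (15 + 0)/(-114 + 143) = -512 + 15/29 = -14833/29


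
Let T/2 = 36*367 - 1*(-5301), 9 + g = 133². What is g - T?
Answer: -19346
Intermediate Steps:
g = 17680 (g = -9 + 133² = -9 + 17689 = 17680)
T = 37026 (T = 2*(36*367 - 1*(-5301)) = 2*(13212 + 5301) = 2*18513 = 37026)
g - T = 17680 - 1*37026 = 17680 - 37026 = -19346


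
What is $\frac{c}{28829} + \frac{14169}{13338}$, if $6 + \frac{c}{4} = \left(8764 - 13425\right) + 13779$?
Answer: $\frac{298207175}{128173734} \approx 2.3266$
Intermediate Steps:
$c = 36448$ ($c = -24 + 4 \left(\left(8764 - 13425\right) + 13779\right) = -24 + 4 \left(-4661 + 13779\right) = -24 + 4 \cdot 9118 = -24 + 36472 = 36448$)
$\frac{c}{28829} + \frac{14169}{13338} = \frac{36448}{28829} + \frac{14169}{13338} = 36448 \cdot \frac{1}{28829} + 14169 \cdot \frac{1}{13338} = \frac{36448}{28829} + \frac{4723}{4446} = \frac{298207175}{128173734}$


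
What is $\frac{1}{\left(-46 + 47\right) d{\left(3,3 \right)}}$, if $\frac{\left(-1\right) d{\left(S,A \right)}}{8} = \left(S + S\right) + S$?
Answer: $- \frac{1}{72} \approx -0.013889$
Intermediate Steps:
$d{\left(S,A \right)} = - 24 S$ ($d{\left(S,A \right)} = - 8 \left(\left(S + S\right) + S\right) = - 8 \left(2 S + S\right) = - 8 \cdot 3 S = - 24 S$)
$\frac{1}{\left(-46 + 47\right) d{\left(3,3 \right)}} = \frac{1}{\left(-46 + 47\right) \left(\left(-24\right) 3\right)} = \frac{1}{1 \left(-72\right)} = \frac{1}{-72} = - \frac{1}{72}$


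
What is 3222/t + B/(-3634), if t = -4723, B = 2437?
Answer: -23218699/17163382 ≈ -1.3528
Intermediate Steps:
3222/t + B/(-3634) = 3222/(-4723) + 2437/(-3634) = 3222*(-1/4723) + 2437*(-1/3634) = -3222/4723 - 2437/3634 = -23218699/17163382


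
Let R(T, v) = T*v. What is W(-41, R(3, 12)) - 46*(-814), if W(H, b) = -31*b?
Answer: 36328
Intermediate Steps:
W(-41, R(3, 12)) - 46*(-814) = -93*12 - 46*(-814) = -31*36 + 37444 = -1116 + 37444 = 36328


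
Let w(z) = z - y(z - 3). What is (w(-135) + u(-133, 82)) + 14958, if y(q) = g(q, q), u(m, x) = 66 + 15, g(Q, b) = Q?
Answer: 15042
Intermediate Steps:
u(m, x) = 81
y(q) = q
w(z) = 3 (w(z) = z - (z - 3) = z - (-3 + z) = z + (3 - z) = 3)
(w(-135) + u(-133, 82)) + 14958 = (3 + 81) + 14958 = 84 + 14958 = 15042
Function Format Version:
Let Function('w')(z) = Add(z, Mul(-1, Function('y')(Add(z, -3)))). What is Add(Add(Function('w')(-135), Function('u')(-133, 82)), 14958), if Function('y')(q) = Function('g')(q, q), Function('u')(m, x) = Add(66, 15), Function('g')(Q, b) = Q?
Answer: 15042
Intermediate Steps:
Function('u')(m, x) = 81
Function('y')(q) = q
Function('w')(z) = 3 (Function('w')(z) = Add(z, Mul(-1, Add(z, -3))) = Add(z, Mul(-1, Add(-3, z))) = Add(z, Add(3, Mul(-1, z))) = 3)
Add(Add(Function('w')(-135), Function('u')(-133, 82)), 14958) = Add(Add(3, 81), 14958) = Add(84, 14958) = 15042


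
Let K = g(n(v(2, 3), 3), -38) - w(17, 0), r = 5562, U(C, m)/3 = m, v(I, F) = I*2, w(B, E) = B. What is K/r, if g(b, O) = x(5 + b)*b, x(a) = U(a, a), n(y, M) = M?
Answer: 55/5562 ≈ 0.0098885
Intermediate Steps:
v(I, F) = 2*I
U(C, m) = 3*m
x(a) = 3*a
g(b, O) = b*(15 + 3*b) (g(b, O) = (3*(5 + b))*b = (15 + 3*b)*b = b*(15 + 3*b))
K = 55 (K = 3*3*(5 + 3) - 1*17 = 3*3*8 - 17 = 72 - 17 = 55)
K/r = 55/5562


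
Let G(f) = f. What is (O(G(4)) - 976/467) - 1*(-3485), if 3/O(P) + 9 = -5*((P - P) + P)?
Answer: 47167650/13543 ≈ 3482.8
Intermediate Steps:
O(P) = 3/(-9 - 5*P) (O(P) = 3/(-9 - 5*((P - P) + P)) = 3/(-9 - 5*(0 + P)) = 3/(-9 - 5*P))
(O(G(4)) - 976/467) - 1*(-3485) = (-3/(9 + 5*4) - 976/467) - 1*(-3485) = (-3/(9 + 20) - 976/467) + 3485 = (-3/29 - 1*976/467) + 3485 = (-3*1/29 - 976/467) + 3485 = (-3/29 - 976/467) + 3485 = -29705/13543 + 3485 = 47167650/13543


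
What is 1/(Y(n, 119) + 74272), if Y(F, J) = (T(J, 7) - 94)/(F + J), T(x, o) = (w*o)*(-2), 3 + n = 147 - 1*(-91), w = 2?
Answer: 177/13146083 ≈ 1.3464e-5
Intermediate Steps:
n = 235 (n = -3 + (147 - 1*(-91)) = -3 + (147 + 91) = -3 + 238 = 235)
T(x, o) = -4*o (T(x, o) = (2*o)*(-2) = -4*o)
Y(F, J) = -122/(F + J) (Y(F, J) = (-4*7 - 94)/(F + J) = (-28 - 94)/(F + J) = -122/(F + J))
1/(Y(n, 119) + 74272) = 1/(-122/(235 + 119) + 74272) = 1/(-122/354 + 74272) = 1/(-122*1/354 + 74272) = 1/(-61/177 + 74272) = 1/(13146083/177) = 177/13146083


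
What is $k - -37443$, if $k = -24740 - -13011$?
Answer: $25714$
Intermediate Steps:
$k = -11729$ ($k = -24740 + 13011 = -11729$)
$k - -37443 = -11729 - -37443 = -11729 + 37443 = 25714$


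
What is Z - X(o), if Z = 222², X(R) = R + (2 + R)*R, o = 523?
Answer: -225814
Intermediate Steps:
X(R) = R + R*(2 + R)
Z = 49284
Z - X(o) = 49284 - 523*(3 + 523) = 49284 - 523*526 = 49284 - 1*275098 = 49284 - 275098 = -225814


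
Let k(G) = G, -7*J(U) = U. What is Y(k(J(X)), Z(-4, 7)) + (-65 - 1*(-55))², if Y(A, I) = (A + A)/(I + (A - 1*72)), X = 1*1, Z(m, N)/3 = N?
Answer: 17901/179 ≈ 100.01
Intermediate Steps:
Z(m, N) = 3*N
X = 1
J(U) = -U/7
Y(A, I) = 2*A/(-72 + A + I) (Y(A, I) = (2*A)/(I + (A - 72)) = (2*A)/(I + (-72 + A)) = (2*A)/(-72 + A + I) = 2*A/(-72 + A + I))
Y(k(J(X)), Z(-4, 7)) + (-65 - 1*(-55))² = 2*(-⅐*1)/(-72 - ⅐*1 + 3*7) + (-65 - 1*(-55))² = 2*(-⅐)/(-72 - ⅐ + 21) + (-65 + 55)² = 2*(-⅐)/(-358/7) + (-10)² = 2*(-⅐)*(-7/358) + 100 = 1/179 + 100 = 17901/179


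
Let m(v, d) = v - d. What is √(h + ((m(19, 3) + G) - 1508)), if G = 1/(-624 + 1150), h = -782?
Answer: I*√629160698/526 ≈ 47.686*I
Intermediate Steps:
G = 1/526 ≈ 0.0019011
√(h + ((m(19, 3) + G) - 1508)) = √(-782 + (((19 - 1*3) + 1/526) - 1508)) = √(-782 + (((19 - 3) + 1/526) - 1508)) = √(-782 + ((16 + 1/526) - 1508)) = √(-782 + (8417/526 - 1508)) = √(-782 - 784791/526) = √(-1196123/526) = I*√629160698/526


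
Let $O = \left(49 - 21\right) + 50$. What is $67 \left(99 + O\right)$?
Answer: $11859$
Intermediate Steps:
$O = 78$ ($O = 28 + 50 = 78$)
$67 \left(99 + O\right) = 67 \left(99 + 78\right) = 67 \cdot 177 = 11859$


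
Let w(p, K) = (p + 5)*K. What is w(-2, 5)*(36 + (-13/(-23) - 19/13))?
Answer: 157440/299 ≈ 526.55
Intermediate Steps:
w(p, K) = K*(5 + p) (w(p, K) = (5 + p)*K = K*(5 + p))
w(-2, 5)*(36 + (-13/(-23) - 19/13)) = (5*(5 - 2))*(36 + (-13/(-23) - 19/13)) = (5*3)*(36 + (-13*(-1/23) - 19*1/13)) = 15*(36 + (13/23 - 19/13)) = 15*(36 - 268/299) = 15*(10496/299) = 157440/299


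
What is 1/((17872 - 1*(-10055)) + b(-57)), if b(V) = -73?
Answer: 1/27854 ≈ 3.5901e-5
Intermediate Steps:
1/((17872 - 1*(-10055)) + b(-57)) = 1/((17872 - 1*(-10055)) - 73) = 1/((17872 + 10055) - 73) = 1/(27927 - 73) = 1/27854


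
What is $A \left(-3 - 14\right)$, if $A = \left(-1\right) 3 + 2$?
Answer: $17$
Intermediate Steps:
$A = -1$ ($A = -3 + 2 = -1$)
$A \left(-3 - 14\right) = - (-3 - 14) = \left(-1\right) \left(-17\right) = 17$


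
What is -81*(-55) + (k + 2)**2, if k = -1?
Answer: 4456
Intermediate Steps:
-81*(-55) + (k + 2)**2 = -81*(-55) + (-1 + 2)**2 = 4455 + 1**2 = 4455 + 1 = 4456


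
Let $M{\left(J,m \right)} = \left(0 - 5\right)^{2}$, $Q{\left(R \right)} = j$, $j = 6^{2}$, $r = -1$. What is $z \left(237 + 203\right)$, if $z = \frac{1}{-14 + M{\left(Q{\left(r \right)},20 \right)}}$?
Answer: $40$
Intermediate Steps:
$j = 36$
$Q{\left(R \right)} = 36$
$M{\left(J,m \right)} = 25$ ($M{\left(J,m \right)} = \left(-5\right)^{2} = 25$)
$z = \frac{1}{11}$ ($z = \frac{1}{-14 + 25} = \frac{1}{11} \approx 0.090909$)
$z \left(237 + 203\right) = \frac{237 + 203}{11} = \frac{1}{11} \cdot 440 = 40$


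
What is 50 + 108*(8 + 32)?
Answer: 4370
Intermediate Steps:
50 + 108*(8 + 32) = 50 + 108*40 = 50 + 4320 = 4370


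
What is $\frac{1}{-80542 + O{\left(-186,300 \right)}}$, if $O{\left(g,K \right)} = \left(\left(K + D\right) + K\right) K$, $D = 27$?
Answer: $\frac{1}{107558} \approx 9.2973 \cdot 10^{-6}$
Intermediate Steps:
$O{\left(g,K \right)} = K \left(27 + 2 K\right)$ ($O{\left(g,K \right)} = \left(\left(K + 27\right) + K\right) K = \left(\left(27 + K\right) + K\right) K = \left(27 + 2 K\right) K = K \left(27 + 2 K\right)$)
$\frac{1}{-80542 + O{\left(-186,300 \right)}} = \frac{1}{-80542 + 300 \left(27 + 2 \cdot 300\right)} = \frac{1}{-80542 + 300 \left(27 + 600\right)} = \frac{1}{-80542 + 300 \cdot 627} = \frac{1}{-80542 + 188100} = \frac{1}{107558}$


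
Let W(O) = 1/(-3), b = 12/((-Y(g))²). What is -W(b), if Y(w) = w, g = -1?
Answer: ⅓ ≈ 0.33333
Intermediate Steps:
b = 12 (b = 12/((-1*(-1))²) = 12/(1²) = 12/1 = 12*1 = 12)
W(O) = -⅓
-W(b) = -1*(-⅓) = ⅓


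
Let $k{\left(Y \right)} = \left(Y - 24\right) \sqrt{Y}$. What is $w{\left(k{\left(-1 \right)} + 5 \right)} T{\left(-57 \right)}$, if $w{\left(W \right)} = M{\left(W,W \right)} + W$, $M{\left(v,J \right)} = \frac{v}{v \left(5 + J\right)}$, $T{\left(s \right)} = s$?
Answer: $- \frac{41439}{145} + \frac{41268 i}{29} \approx -285.79 + 1423.0 i$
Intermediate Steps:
$k{\left(Y \right)} = \sqrt{Y} \left(-24 + Y\right)$ ($k{\left(Y \right)} = \left(Y - 24\right) \sqrt{Y} = \left(-24 + Y\right) \sqrt{Y} = \sqrt{Y} \left(-24 + Y\right)$)
$M{\left(v,J \right)} = \frac{1}{5 + J}$ ($M{\left(v,J \right)} = v \frac{1}{v \left(5 + J\right)} = \frac{1}{5 + J}$)
$w{\left(W \right)} = W + \frac{1}{5 + W}$ ($w{\left(W \right)} = \frac{1}{5 + W} + W = W + \frac{1}{5 + W}$)
$w{\left(k{\left(-1 \right)} + 5 \right)} T{\left(-57 \right)} = \frac{1 + \left(\sqrt{-1} \left(-24 - 1\right) + 5\right) \left(5 + \left(\sqrt{-1} \left(-24 - 1\right) + 5\right)\right)}{5 + \left(\sqrt{-1} \left(-24 - 1\right) + 5\right)} \left(-57\right) = \frac{1 + \left(i \left(-25\right) + 5\right) \left(5 + \left(i \left(-25\right) + 5\right)\right)}{5 + \left(i \left(-25\right) + 5\right)} \left(-57\right) = \frac{1 + \left(- 25 i + 5\right) \left(5 + \left(- 25 i + 5\right)\right)}{5 + \left(- 25 i + 5\right)} \left(-57\right) = \frac{1 + \left(5 - 25 i\right) \left(5 + \left(5 - 25 i\right)\right)}{5 + \left(5 - 25 i\right)} \left(-57\right) = \frac{1 + \left(5 - 25 i\right) \left(10 - 25 i\right)}{10 - 25 i} \left(-57\right) = \frac{10 + 25 i}{725} \left(1 + \left(5 - 25 i\right) \left(10 - 25 i\right)\right) \left(-57\right) = \frac{\left(1 + \left(5 - 25 i\right) \left(10 - 25 i\right)\right) \left(10 + 25 i\right)}{725} \left(-57\right) = - \frac{57 \left(1 + \left(5 - 25 i\right) \left(10 - 25 i\right)\right) \left(10 + 25 i\right)}{725}$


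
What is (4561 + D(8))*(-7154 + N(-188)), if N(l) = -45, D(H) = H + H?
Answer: -32949823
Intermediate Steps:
D(H) = 2*H
(4561 + D(8))*(-7154 + N(-188)) = (4561 + 2*8)*(-7154 - 45) = (4561 + 16)*(-7199) = 4577*(-7199) = -32949823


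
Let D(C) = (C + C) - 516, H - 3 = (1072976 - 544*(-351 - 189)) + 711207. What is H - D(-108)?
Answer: 2078678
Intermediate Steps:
H = 2077946 (H = 3 + ((1072976 - 544*(-351 - 189)) + 711207) = 3 + ((1072976 - 544*(-540)) + 711207) = 3 + ((1072976 + 293760) + 711207) = 3 + (1366736 + 711207) = 3 + 2077943 = 2077946)
D(C) = -516 + 2*C (D(C) = 2*C - 516 = -516 + 2*C)
H - D(-108) = 2077946 - (-516 + 2*(-108)) = 2077946 - (-516 - 216) = 2077946 - 1*(-732) = 2077946 + 732 = 2078678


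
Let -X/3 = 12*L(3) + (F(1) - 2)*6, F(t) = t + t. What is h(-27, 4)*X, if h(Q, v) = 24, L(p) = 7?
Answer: -6048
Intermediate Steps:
F(t) = 2*t
X = -252 (X = -3*(12*7 + (2*1 - 2)*6) = -3*(84 + (2 - 2)*6) = -3*(84 + 0*6) = -3*(84 + 0) = -3*84 = -252)
h(-27, 4)*X = 24*(-252) = -6048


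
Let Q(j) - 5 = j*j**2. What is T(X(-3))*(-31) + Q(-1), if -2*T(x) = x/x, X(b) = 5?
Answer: 39/2 ≈ 19.500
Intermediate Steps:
Q(j) = 5 + j**3 (Q(j) = 5 + j*j**2 = 5 + j**3)
T(x) = -1/2 (T(x) = -x/(2*x) = -1/2*1 = -1/2)
T(X(-3))*(-31) + Q(-1) = -1/2*(-31) + (5 + (-1)**3) = 31/2 + (5 - 1) = 31/2 + 4 = 39/2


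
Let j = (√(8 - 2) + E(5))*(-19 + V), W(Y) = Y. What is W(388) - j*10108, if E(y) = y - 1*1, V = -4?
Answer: 930324 + 232484*√6 ≈ 1.4998e+6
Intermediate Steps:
E(y) = -1 + y (E(y) = y - 1 = -1 + y)
j = -92 - 23*√6 (j = (√(8 - 2) + (-1 + 5))*(-19 - 4) = (√6 + 4)*(-23) = (4 + √6)*(-23) = -92 - 23*√6 ≈ -148.34)
W(388) - j*10108 = 388 - (-92 - 23*√6)*10108 = 388 - (-929936 - 232484*√6) = 388 + (929936 + 232484*√6) = 930324 + 232484*√6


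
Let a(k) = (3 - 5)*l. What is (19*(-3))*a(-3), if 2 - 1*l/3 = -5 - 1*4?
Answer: 3762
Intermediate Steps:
l = 33 (l = 6 - 3*(-5 - 1*4) = 6 - 3*(-5 - 4) = 6 - 3*(-9) = 6 + 27 = 33)
a(k) = -66 (a(k) = (3 - 5)*33 = -2*33 = -66)
(19*(-3))*a(-3) = (19*(-3))*(-66) = -57*(-66) = 3762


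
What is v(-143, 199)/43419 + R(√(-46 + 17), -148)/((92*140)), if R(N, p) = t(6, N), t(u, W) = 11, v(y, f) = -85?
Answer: -617191/559236720 ≈ -0.0011036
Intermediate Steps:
R(N, p) = 11
v(-143, 199)/43419 + R(√(-46 + 17), -148)/((92*140)) = -85/43419 + 11/((92*140)) = -85*1/43419 + 11/12880 = -85/43419 + 11*(1/12880) = -85/43419 + 11/12880 = -617191/559236720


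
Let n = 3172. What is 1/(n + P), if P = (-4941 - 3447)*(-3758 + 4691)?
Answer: -1/7822832 ≈ -1.2783e-7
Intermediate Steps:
P = -7826004 (P = -8388*933 = -7826004)
1/(n + P) = 1/(3172 - 7826004) = 1/(-7822832) = -1/7822832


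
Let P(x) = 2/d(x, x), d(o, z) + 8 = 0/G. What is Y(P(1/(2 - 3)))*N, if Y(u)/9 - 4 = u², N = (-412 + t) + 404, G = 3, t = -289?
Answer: -173745/16 ≈ -10859.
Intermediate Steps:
d(o, z) = -8 (d(o, z) = -8 + 0/3 = -8 + 0*(⅓) = -8 + 0 = -8)
N = -297 (N = (-412 - 289) + 404 = -701 + 404 = -297)
P(x) = -¼ (P(x) = 2/(-8) = 2*(-⅛) = -¼)
Y(u) = 36 + 9*u²
Y(P(1/(2 - 3)))*N = (36 + 9*(-¼)²)*(-297) = (36 + 9*(1/16))*(-297) = (36 + 9/16)*(-297) = (585/16)*(-297) = -173745/16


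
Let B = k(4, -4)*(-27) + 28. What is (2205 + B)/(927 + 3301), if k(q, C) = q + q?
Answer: 2017/4228 ≈ 0.47706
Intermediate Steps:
k(q, C) = 2*q
B = -188 (B = (2*4)*(-27) + 28 = 8*(-27) + 28 = -216 + 28 = -188)
(2205 + B)/(927 + 3301) = (2205 - 188)/(927 + 3301) = 2017/4228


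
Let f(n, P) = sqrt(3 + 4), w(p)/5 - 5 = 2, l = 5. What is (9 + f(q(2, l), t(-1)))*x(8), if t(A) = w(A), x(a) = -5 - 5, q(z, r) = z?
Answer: -90 - 10*sqrt(7) ≈ -116.46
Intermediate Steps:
w(p) = 35 (w(p) = 25 + 5*2 = 25 + 10 = 35)
x(a) = -10
t(A) = 35
f(n, P) = sqrt(7)
(9 + f(q(2, l), t(-1)))*x(8) = (9 + sqrt(7))*(-10) = -90 - 10*sqrt(7)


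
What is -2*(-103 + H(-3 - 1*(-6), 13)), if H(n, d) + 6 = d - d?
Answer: 218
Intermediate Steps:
H(n, d) = -6 (H(n, d) = -6 + (d - d) = -6 + 0 = -6)
-2*(-103 + H(-3 - 1*(-6), 13)) = -2*(-103 - 6) = -2*(-109) = 218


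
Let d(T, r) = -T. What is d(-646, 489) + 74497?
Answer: 75143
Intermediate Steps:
d(-646, 489) + 74497 = -1*(-646) + 74497 = 646 + 74497 = 75143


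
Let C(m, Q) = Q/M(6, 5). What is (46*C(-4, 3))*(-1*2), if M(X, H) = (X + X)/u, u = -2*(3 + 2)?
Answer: 230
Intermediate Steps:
u = -10 (u = -2*5 = -10)
M(X, H) = -X/5 (M(X, H) = (X + X)/(-10) = (2*X)*(-1/10) = -X/5)
C(m, Q) = -5*Q/6 (C(m, Q) = Q/((-1/5*6)) = Q/(-6/5) = Q*(-5/6) = -5*Q/6)
(46*C(-4, 3))*(-1*2) = (46*(-5/6*3))*(-1*2) = (46*(-5/2))*(-2) = -115*(-2) = 230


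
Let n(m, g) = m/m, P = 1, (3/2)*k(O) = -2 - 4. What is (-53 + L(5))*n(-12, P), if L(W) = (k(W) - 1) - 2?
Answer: -60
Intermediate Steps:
k(O) = -4 (k(O) = 2*(-2 - 4)/3 = (⅔)*(-6) = -4)
n(m, g) = 1
L(W) = -7 (L(W) = (-4 - 1) - 2 = -5 - 2 = -7)
(-53 + L(5))*n(-12, P) = (-53 - 7)*1 = -60*1 = -60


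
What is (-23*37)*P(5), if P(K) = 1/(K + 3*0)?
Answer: -851/5 ≈ -170.20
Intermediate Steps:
P(K) = 1/K (P(K) = 1/(K + 0) = 1/K)
(-23*37)*P(5) = -23*37/5 = -851*1/5 = -851/5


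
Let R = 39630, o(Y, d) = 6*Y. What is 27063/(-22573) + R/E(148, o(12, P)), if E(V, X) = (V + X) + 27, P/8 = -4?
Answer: 887883429/5575531 ≈ 159.25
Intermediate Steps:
P = -32 (P = 8*(-4) = -32)
E(V, X) = 27 + V + X
27063/(-22573) + R/E(148, o(12, P)) = 27063/(-22573) + 39630/(27 + 148 + 6*12) = 27063*(-1/22573) + 39630/(27 + 148 + 72) = -27063/22573 + 39630/247 = 887883429/5575531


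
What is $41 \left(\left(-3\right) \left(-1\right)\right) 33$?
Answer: $4059$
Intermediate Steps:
$41 \left(\left(-3\right) \left(-1\right)\right) 33 = 41 \cdot 3 \cdot 33 = 123 \cdot 33 = 4059$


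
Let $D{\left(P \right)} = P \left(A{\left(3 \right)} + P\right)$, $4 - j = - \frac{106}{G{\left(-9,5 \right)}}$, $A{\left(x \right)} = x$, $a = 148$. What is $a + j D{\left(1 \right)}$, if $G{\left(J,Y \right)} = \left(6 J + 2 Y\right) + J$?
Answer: $156$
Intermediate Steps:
$G{\left(J,Y \right)} = 2 Y + 7 J$ ($G{\left(J,Y \right)} = \left(2 Y + 6 J\right) + J = 2 Y + 7 J$)
$j = 2$ ($j = 4 - - \frac{106}{2 \cdot 5 + 7 \left(-9\right)} = 4 - - \frac{106}{10 - 63} = 4 - - \frac{106}{-53} = 4 - \left(-106\right) \left(- \frac{1}{53}\right) = 4 - 2 = 2$)
$D{\left(P \right)} = P \left(3 + P\right)$
$a + j D{\left(1 \right)} = 148 + 2 \cdot 1 \left(3 + 1\right) = 148 + 2 \cdot 1 \cdot 4 = 148 + 2 \cdot 4 = 148 + 8 = 156$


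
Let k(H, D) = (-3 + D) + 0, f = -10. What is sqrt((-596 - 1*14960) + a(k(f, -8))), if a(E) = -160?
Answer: 2*I*sqrt(3929) ≈ 125.36*I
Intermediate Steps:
k(H, D) = -3 + D
sqrt((-596 - 1*14960) + a(k(f, -8))) = sqrt((-596 - 1*14960) - 160) = sqrt((-596 - 14960) - 160) = sqrt(-15556 - 160) = sqrt(-15716) = 2*I*sqrt(3929)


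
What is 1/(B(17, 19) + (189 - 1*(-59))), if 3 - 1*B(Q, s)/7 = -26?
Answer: 1/451 ≈ 0.0022173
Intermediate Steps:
B(Q, s) = 203 (B(Q, s) = 21 - 7*(-26) = 21 + 182 = 203)
1/(B(17, 19) + (189 - 1*(-59))) = 1/(203 + (189 - 1*(-59))) = 1/(203 + (189 + 59)) = 1/(203 + 248) = 1/451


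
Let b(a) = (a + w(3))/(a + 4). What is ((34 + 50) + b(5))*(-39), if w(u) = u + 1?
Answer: -3315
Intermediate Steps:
w(u) = 1 + u
b(a) = 1 (b(a) = (a + (1 + 3))/(a + 4) = (a + 4)/(4 + a) = (4 + a)/(4 + a) = 1)
((34 + 50) + b(5))*(-39) = ((34 + 50) + 1)*(-39) = (84 + 1)*(-39) = 85*(-39) = -3315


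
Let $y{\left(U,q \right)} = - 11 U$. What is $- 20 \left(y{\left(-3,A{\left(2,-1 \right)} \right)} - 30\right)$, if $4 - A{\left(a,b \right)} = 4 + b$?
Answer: $-60$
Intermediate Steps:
$A{\left(a,b \right)} = - b$ ($A{\left(a,b \right)} = 4 - \left(4 + b\right) = - b$)
$- 20 \left(y{\left(-3,A{\left(2,-1 \right)} \right)} - 30\right) = - 20 \left(\left(-11\right) \left(-3\right) - 30\right) = - 20 \left(33 - 30\right) = \left(-20\right) 3 = -60$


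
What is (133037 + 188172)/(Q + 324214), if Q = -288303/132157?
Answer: 6064288259/6120980185 ≈ 0.99074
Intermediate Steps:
Q = -288303/132157 (Q = -288303*1/132157 = -288303/132157 ≈ -2.1815)
(133037 + 188172)/(Q + 324214) = (133037 + 188172)/(-288303/132157 + 324214) = 321209/(42846861295/132157) = 321209*(132157/42846861295) = 6064288259/6120980185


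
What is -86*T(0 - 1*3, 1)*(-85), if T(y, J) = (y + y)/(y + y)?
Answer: 7310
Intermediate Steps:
T(y, J) = 1 (T(y, J) = (2*y)/((2*y)) = (2*y)*(1/(2*y)) = 1)
-86*T(0 - 1*3, 1)*(-85) = -86*1*(-85) = -86*(-85) = 7310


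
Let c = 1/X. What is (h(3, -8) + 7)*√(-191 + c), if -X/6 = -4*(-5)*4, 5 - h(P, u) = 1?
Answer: 11*I*√2750430/120 ≈ 152.02*I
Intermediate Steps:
h(P, u) = 4 (h(P, u) = 5 - 1*1 = 5 - 1 = 4)
X = -480 (X = -6*(-4*(-5))*4 = -120*4 = -6*80 = -480)
c = -1/480 (c = 1/(-480) = -1/480 ≈ -0.0020833)
(h(3, -8) + 7)*√(-191 + c) = (4 + 7)*√(-191 - 1/480) = 11*√(-91681/480) = 11*(I*√2750430/120) = 11*I*√2750430/120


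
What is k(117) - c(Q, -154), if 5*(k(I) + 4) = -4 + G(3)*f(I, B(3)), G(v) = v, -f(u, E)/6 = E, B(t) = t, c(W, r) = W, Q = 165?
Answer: -903/5 ≈ -180.60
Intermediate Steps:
f(u, E) = -6*E
k(I) = -78/5 (k(I) = -4 + (-4 + 3*(-6*3))/5 = -4 + (-4 + 3*(-18))/5 = -4 + (-4 - 54)/5 = -4 + (⅕)*(-58) = -4 - 58/5 = -78/5)
k(117) - c(Q, -154) = -78/5 - 1*165 = -78/5 - 165 = -903/5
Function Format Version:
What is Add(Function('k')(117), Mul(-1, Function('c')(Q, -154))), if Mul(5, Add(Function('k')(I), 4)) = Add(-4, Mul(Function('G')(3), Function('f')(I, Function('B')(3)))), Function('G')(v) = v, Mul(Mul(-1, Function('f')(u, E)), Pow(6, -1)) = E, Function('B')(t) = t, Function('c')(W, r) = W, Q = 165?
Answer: Rational(-903, 5) ≈ -180.60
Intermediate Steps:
Function('f')(u, E) = Mul(-6, E)
Function('k')(I) = Rational(-78, 5) (Function('k')(I) = Add(-4, Mul(Rational(1, 5), Add(-4, Mul(3, Mul(-6, 3))))) = Add(-4, Mul(Rational(1, 5), Add(-4, Mul(3, -18)))) = Add(-4, Mul(Rational(1, 5), Add(-4, -54))) = Add(-4, Mul(Rational(1, 5), -58)) = Add(-4, Rational(-58, 5)) = Rational(-78, 5))
Add(Function('k')(117), Mul(-1, Function('c')(Q, -154))) = Add(Rational(-78, 5), Mul(-1, 165)) = Add(Rational(-78, 5), -165) = Rational(-903, 5)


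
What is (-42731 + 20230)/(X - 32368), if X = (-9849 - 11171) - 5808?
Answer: 22501/59196 ≈ 0.38011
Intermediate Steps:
X = -26828 (X = -21020 - 5808 = -26828)
(-42731 + 20230)/(X - 32368) = (-42731 + 20230)/(-26828 - 32368) = -22501/(-59196) = -22501*(-1/59196) = 22501/59196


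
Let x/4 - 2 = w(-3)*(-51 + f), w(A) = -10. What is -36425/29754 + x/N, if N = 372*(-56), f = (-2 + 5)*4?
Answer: -1198601/922374 ≈ -1.2995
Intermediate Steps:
f = 12 (f = 3*4 = 12)
N = -20832
x = 1568 (x = 8 + 4*(-10*(-51 + 12)) = 8 + 4*(-10*(-39)) = 8 + 4*390 = 8 + 1560 = 1568)
-36425/29754 + x/N = -36425/29754 + 1568/(-20832) = -36425*1/29754 + 1568*(-1/20832) = -36425/29754 - 7/93 = -1198601/922374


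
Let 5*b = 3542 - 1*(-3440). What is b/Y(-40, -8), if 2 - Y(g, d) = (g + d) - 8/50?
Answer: 17455/627 ≈ 27.839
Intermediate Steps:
Y(g, d) = 54/25 - d - g (Y(g, d) = 2 - ((g + d) - 8/50) = 2 - ((d + g) - 8*1/50) = 2 - ((d + g) - 4/25) = 2 - (-4/25 + d + g) = 2 + (4/25 - d - g) = 54/25 - d - g)
b = 6982/5 (b = (3542 - 1*(-3440))/5 = (3542 + 3440)/5 = (1/5)*6982 = 6982/5 ≈ 1396.4)
b/Y(-40, -8) = 6982/(5*(54/25 - 1*(-8) - 1*(-40))) = 6982/(5*(54/25 + 8 + 40)) = 6982/(5*(1254/25)) = (6982/5)*(25/1254) = 17455/627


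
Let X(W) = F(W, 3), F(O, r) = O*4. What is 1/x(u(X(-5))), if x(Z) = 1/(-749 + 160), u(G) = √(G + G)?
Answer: -589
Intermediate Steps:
F(O, r) = 4*O
X(W) = 4*W
u(G) = √2*√G (u(G) = √(2*G) = √2*√G)
x(Z) = -1/589 (x(Z) = 1/(-589) = -1/589)
1/x(u(X(-5))) = 1/(-1/589) = -589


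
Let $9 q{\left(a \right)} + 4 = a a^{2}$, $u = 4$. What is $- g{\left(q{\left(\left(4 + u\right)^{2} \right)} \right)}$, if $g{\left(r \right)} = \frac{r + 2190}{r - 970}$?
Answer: $- \frac{9395}{8447} \approx -1.1122$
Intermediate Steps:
$q{\left(a \right)} = - \frac{4}{9} + \frac{a^{3}}{9}$ ($q{\left(a \right)} = - \frac{4}{9} + \frac{a a^{2}}{9} = - \frac{4}{9} + \frac{a^{3}}{9}$)
$g{\left(r \right)} = \frac{2190 + r}{-970 + r}$
$- g{\left(q{\left(\left(4 + u\right)^{2} \right)} \right)} = - \frac{2190 - \left(\frac{4}{9} - \frac{\left(\left(4 + 4\right)^{2}\right)^{3}}{9}\right)}{-970 - \left(\frac{4}{9} - \frac{\left(\left(4 + 4\right)^{2}\right)^{3}}{9}\right)} = - \frac{2190 - \left(\frac{4}{9} - \frac{\left(8^{2}\right)^{3}}{9}\right)}{-970 - \left(\frac{4}{9} - \frac{\left(8^{2}\right)^{3}}{9}\right)} = - \frac{2190 - \left(\frac{4}{9} - \frac{64^{3}}{9}\right)}{-970 - \left(\frac{4}{9} - \frac{64^{3}}{9}\right)} = - \frac{2190 + \left(- \frac{4}{9} + \frac{1}{9} \cdot 262144\right)}{-970 + \left(- \frac{4}{9} + \frac{1}{9} \cdot 262144\right)} = - \frac{2190 + \left(- \frac{4}{9} + \frac{262144}{9}\right)}{-970 + \left(- \frac{4}{9} + \frac{262144}{9}\right)} = - \frac{2190 + \frac{87380}{3}}{-970 + \frac{87380}{3}} = - \frac{93950}{\frac{84470}{3} \cdot 3} = - \frac{3 \cdot 93950}{84470 \cdot 3} = \left(-1\right) \frac{9395}{8447} = - \frac{9395}{8447}$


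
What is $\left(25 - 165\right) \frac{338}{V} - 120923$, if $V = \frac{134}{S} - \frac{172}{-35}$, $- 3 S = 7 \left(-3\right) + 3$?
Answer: $- \frac{350929303}{2861} \approx -1.2266 \cdot 10^{5}$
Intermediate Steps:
$S = 6$ ($S = - \frac{7 \left(-3\right) + 3}{3} = - \frac{-21 + 3}{3} = \left(- \frac{1}{3}\right) \left(-18\right) = 6$)
$V = \frac{2861}{105}$ ($V = \frac{134}{6} - \frac{172}{-35} = 134 \cdot \frac{1}{6} - - \frac{172}{35} = \frac{67}{3} + \frac{172}{35} = \frac{2861}{105} \approx 27.248$)
$\left(25 - 165\right) \frac{338}{V} - 120923 = \left(25 - 165\right) \frac{338}{\frac{2861}{105}} - 120923 = - 140 \cdot 338 \cdot \frac{105}{2861} - 120923 = \left(-140\right) \frac{35490}{2861} - 120923 = - \frac{4968600}{2861} - 120923 = - \frac{350929303}{2861}$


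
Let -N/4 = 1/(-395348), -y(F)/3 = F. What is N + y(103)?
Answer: -30540632/98837 ≈ -309.00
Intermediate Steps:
y(F) = -3*F
N = 1/98837 (N = -4/(-395348) = -4*(-1/395348) = 1/98837 ≈ 1.0118e-5)
N + y(103) = 1/98837 - 3*103 = 1/98837 - 309 = -30540632/98837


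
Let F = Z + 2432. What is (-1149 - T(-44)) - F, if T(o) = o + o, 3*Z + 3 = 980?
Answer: -11456/3 ≈ -3818.7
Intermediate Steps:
Z = 977/3 (Z = -1 + (1/3)*980 = -1 + 980/3 = 977/3 ≈ 325.67)
T(o) = 2*o
F = 8273/3 (F = 977/3 + 2432 = 8273/3 ≈ 2757.7)
(-1149 - T(-44)) - F = (-1149 - 2*(-44)) - 1*8273/3 = (-1149 - 1*(-88)) - 8273/3 = (-1149 + 88) - 8273/3 = -1061 - 8273/3 = -11456/3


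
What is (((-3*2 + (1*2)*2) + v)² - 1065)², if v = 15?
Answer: 802816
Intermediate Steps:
(((-3*2 + (1*2)*2) + v)² - 1065)² = (((-3*2 + (1*2)*2) + 15)² - 1065)² = (((-6 + 2*2) + 15)² - 1065)² = (((-6 + 4) + 15)² - 1065)² = ((-2 + 15)² - 1065)² = (13² - 1065)² = (169 - 1065)² = (-896)² = 802816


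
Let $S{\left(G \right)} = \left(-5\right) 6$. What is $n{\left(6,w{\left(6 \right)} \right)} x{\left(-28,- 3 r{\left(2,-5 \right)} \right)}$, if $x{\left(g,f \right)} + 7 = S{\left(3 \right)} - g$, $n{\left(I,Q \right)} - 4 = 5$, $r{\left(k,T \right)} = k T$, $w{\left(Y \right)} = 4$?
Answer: $-81$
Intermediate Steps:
$S{\left(G \right)} = -30$
$r{\left(k,T \right)} = T k$
$n{\left(I,Q \right)} = 9$ ($n{\left(I,Q \right)} = 4 + 5 = 9$)
$x{\left(g,f \right)} = -37 - g$ ($x{\left(g,f \right)} = -7 - \left(30 + g\right) = -37 - g$)
$n{\left(6,w{\left(6 \right)} \right)} x{\left(-28,- 3 r{\left(2,-5 \right)} \right)} = 9 \left(-37 - -28\right) = 9 \left(-37 + 28\right) = 9 \left(-9\right) = -81$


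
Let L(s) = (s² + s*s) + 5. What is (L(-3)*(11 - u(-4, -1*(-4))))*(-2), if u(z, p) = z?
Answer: -690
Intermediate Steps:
L(s) = 5 + 2*s² (L(s) = (s² + s²) + 5 = 2*s² + 5 = 5 + 2*s²)
(L(-3)*(11 - u(-4, -1*(-4))))*(-2) = ((5 + 2*(-3)²)*(11 - 1*(-4)))*(-2) = ((5 + 2*9)*(11 + 4))*(-2) = ((5 + 18)*15)*(-2) = (23*15)*(-2) = 345*(-2) = -690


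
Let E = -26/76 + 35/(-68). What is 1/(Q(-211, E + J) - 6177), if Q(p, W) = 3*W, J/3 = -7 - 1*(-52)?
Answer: -1292/7460745 ≈ -0.00017317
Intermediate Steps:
E = -1107/1292 (E = -26*1/76 + 35*(-1/68) = -13/38 - 35/68 = -1107/1292 ≈ -0.85681)
J = 135 (J = 3*(-7 - 1*(-52)) = 3*(-7 + 52) = 3*45 = 135)
1/(Q(-211, E + J) - 6177) = 1/(3*(-1107/1292 + 135) - 6177) = 1/(3*(173313/1292) - 6177) = 1/(519939/1292 - 6177) = 1/(-7460745/1292) = -1292/7460745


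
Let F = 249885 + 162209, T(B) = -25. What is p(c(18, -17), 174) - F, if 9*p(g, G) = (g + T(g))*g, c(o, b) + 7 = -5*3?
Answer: -3707812/9 ≈ -4.1198e+5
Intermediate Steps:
c(o, b) = -22 (c(o, b) = -7 - 5*3 = -7 - 15 = -22)
p(g, G) = g*(-25 + g)/9 (p(g, G) = ((g - 25)*g)/9 = ((-25 + g)*g)/9 = (g*(-25 + g))/9 = g*(-25 + g)/9)
F = 412094
p(c(18, -17), 174) - F = (⅑)*(-22)*(-25 - 22) - 1*412094 = (⅑)*(-22)*(-47) - 412094 = 1034/9 - 412094 = -3707812/9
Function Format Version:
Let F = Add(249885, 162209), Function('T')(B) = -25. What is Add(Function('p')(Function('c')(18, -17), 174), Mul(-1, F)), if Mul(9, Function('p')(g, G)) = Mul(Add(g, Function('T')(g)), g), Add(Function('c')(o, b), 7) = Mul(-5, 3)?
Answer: Rational(-3707812, 9) ≈ -4.1198e+5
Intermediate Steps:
Function('c')(o, b) = -22 (Function('c')(o, b) = Add(-7, Mul(-5, 3)) = Add(-7, -15) = -22)
Function('p')(g, G) = Mul(Rational(1, 9), g, Add(-25, g)) (Function('p')(g, G) = Mul(Rational(1, 9), Mul(Add(g, -25), g)) = Mul(Rational(1, 9), Mul(Add(-25, g), g)) = Mul(Rational(1, 9), Mul(g, Add(-25, g))) = Mul(Rational(1, 9), g, Add(-25, g)))
F = 412094
Add(Function('p')(Function('c')(18, -17), 174), Mul(-1, F)) = Add(Mul(Rational(1, 9), -22, Add(-25, -22)), Mul(-1, 412094)) = Add(Mul(Rational(1, 9), -22, -47), -412094) = Add(Rational(1034, 9), -412094) = Rational(-3707812, 9)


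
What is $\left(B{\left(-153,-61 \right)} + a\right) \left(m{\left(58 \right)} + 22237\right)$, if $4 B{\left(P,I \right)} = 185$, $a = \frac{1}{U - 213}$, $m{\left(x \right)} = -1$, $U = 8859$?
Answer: $\frac{1481949721}{1441} \approx 1.0284 \cdot 10^{6}$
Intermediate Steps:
$a = \frac{1}{8646}$ ($a = \frac{1}{8859 - 213} = \frac{1}{8646} \approx 0.00011566$)
$B{\left(P,I \right)} = \frac{185}{4}$ ($B{\left(P,I \right)} = \frac{1}{4} \cdot 185 = \frac{185}{4}$)
$\left(B{\left(-153,-61 \right)} + a\right) \left(m{\left(58 \right)} + 22237\right) = \left(\frac{185}{4} + \frac{1}{8646}\right) \left(-1 + 22237\right) = \frac{799757}{17292} \cdot 22236 = \frac{1481949721}{1441}$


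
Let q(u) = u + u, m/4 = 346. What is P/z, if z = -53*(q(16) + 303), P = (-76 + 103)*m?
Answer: -37368/17755 ≈ -2.1046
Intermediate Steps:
m = 1384 (m = 4*346 = 1384)
P = 37368 (P = (-76 + 103)*1384 = 27*1384 = 37368)
q(u) = 2*u
z = -17755 (z = -53*(2*16 + 303) = -53*(32 + 303) = -53*335 = -17755)
P/z = 37368/(-17755) = 37368*(-1/17755) = -37368/17755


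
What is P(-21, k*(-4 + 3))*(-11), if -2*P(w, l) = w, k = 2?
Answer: -231/2 ≈ -115.50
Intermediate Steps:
P(w, l) = -w/2
P(-21, k*(-4 + 3))*(-11) = -½*(-21)*(-11) = (21/2)*(-11) = -231/2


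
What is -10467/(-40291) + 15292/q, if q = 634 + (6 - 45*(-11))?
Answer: 628010017/45730285 ≈ 13.733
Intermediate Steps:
q = 1135 (q = 634 + (6 + 495) = 634 + 501 = 1135)
-10467/(-40291) + 15292/q = -10467/(-40291) + 15292/1135 = -10467*(-1/40291) + 15292*(1/1135) = 10467/40291 + 15292/1135 = 628010017/45730285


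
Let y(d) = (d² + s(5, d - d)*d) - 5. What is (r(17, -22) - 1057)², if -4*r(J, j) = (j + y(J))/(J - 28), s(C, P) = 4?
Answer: 4405801/4 ≈ 1.1015e+6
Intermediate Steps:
y(d) = -5 + d² + 4*d (y(d) = (d² + 4*d) - 5 = -5 + d² + 4*d)
r(J, j) = -(-5 + j + J² + 4*J)/(4*(-28 + J)) (r(J, j) = -(j + (-5 + J² + 4*J))/(4*(J - 28)) = -(-5 + j + J² + 4*J)/(4*(-28 + J)))
(r(17, -22) - 1057)² = ((5 - 1*(-22) - 1*17² - 4*17)/(4*(-28 + 17)) - 1057)² = ((¼)*(5 + 22 - 1*289 - 68)/(-11) - 1057)² = ((¼)*(-1/11)*(5 + 22 - 289 - 68) - 1057)² = ((¼)*(-1/11)*(-330) - 1057)² = (15/2 - 1057)² = (-2099/2)² = 4405801/4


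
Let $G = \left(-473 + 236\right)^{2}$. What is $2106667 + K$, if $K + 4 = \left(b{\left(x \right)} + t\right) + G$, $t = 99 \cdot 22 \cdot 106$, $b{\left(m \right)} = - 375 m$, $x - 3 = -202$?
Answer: $2468325$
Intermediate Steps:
$x = -199$ ($x = 3 - 202 = -199$)
$t = 230868$ ($t = 2178 \cdot 106 = 230868$)
$G = 56169$ ($G = \left(-237\right)^{2} = 56169$)
$K = 361658$ ($K = -4 + \left(\left(\left(-375\right) \left(-199\right) + 230868\right) + 56169\right) = -4 + \left(\left(74625 + 230868\right) + 56169\right) = -4 + \left(305493 + 56169\right) = -4 + 361662 = 361658$)
$2106667 + K = 2106667 + 361658 = 2468325$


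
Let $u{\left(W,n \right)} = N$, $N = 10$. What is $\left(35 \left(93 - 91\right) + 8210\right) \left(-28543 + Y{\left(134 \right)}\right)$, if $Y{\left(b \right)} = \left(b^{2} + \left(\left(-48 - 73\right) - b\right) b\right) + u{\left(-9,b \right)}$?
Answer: $-370505160$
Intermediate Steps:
$u{\left(W,n \right)} = 10$
$Y{\left(b \right)} = 10 + b^{2} + b \left(-121 - b\right)$ ($Y{\left(b \right)} = \left(b^{2} + \left(\left(-48 - 73\right) - b\right) b\right) + 10 = \left(b^{2} + \left(-121 - b\right) b\right) + 10 = \left(b^{2} + b \left(-121 - b\right)\right) + 10 = 10 + b^{2} + b \left(-121 - b\right)$)
$\left(35 \left(93 - 91\right) + 8210\right) \left(-28543 + Y{\left(134 \right)}\right) = \left(35 \left(93 - 91\right) + 8210\right) \left(-28543 + \left(10 - 16214\right)\right) = \left(35 \cdot 2 + 8210\right) \left(-28543 + \left(10 - 16214\right)\right) = \left(70 + 8210\right) \left(-28543 - 16204\right) = 8280 \left(-44747\right) = -370505160$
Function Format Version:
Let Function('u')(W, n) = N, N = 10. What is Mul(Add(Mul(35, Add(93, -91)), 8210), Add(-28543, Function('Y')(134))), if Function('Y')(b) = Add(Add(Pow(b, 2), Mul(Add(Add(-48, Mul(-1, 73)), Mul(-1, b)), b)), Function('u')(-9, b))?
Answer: -370505160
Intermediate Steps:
Function('u')(W, n) = 10
Function('Y')(b) = Add(10, Pow(b, 2), Mul(b, Add(-121, Mul(-1, b)))) (Function('Y')(b) = Add(Add(Pow(b, 2), Mul(Add(Add(-48, Mul(-1, 73)), Mul(-1, b)), b)), 10) = Add(Add(Pow(b, 2), Mul(Add(Add(-48, -73), Mul(-1, b)), b)), 10) = Add(Add(Pow(b, 2), Mul(Add(-121, Mul(-1, b)), b)), 10) = Add(Add(Pow(b, 2), Mul(b, Add(-121, Mul(-1, b)))), 10) = Add(10, Pow(b, 2), Mul(b, Add(-121, Mul(-1, b)))))
Mul(Add(Mul(35, Add(93, -91)), 8210), Add(-28543, Function('Y')(134))) = Mul(Add(Mul(35, Add(93, -91)), 8210), Add(-28543, Add(10, Mul(-121, 134)))) = Mul(Add(Mul(35, 2), 8210), Add(-28543, Add(10, -16214))) = Mul(Add(70, 8210), Add(-28543, -16204)) = Mul(8280, -44747) = -370505160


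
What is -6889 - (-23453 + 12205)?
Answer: 4359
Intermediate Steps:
-6889 - (-23453 + 12205) = -6889 - 1*(-11248) = -6889 + 11248 = 4359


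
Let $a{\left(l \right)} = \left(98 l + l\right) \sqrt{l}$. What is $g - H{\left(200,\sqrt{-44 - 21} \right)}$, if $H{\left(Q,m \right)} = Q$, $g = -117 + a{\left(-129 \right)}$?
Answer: $-317 - 12771 i \sqrt{129} \approx -317.0 - 1.4505 \cdot 10^{5} i$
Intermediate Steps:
$a{\left(l \right)} = 99 l^{\frac{3}{2}}$ ($a{\left(l \right)} = 99 l \sqrt{l} = 99 l^{\frac{3}{2}}$)
$g = -117 - 12771 i \sqrt{129}$ ($g = -117 + 99 \left(-129\right)^{\frac{3}{2}} = -117 + 99 \left(- 129 i \sqrt{129}\right) = -117 - 12771 i \sqrt{129} \approx -117.0 - 1.4505 \cdot 10^{5} i$)
$g - H{\left(200,\sqrt{-44 - 21} \right)} = \left(-117 - 12771 i \sqrt{129}\right) - 200 = -317 - 12771 i \sqrt{129}$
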